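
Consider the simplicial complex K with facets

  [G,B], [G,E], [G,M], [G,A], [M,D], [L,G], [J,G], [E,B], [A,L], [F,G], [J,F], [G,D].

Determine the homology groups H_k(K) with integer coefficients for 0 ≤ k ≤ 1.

Take the total order A < B < D < E < F < G < J < L < M on the vertex set. Then K (dimension 1) consists of the simplices:

  0-simplices (9): A, B, D, E, F, G, J, L, M
  1-simplices (12): AG, AL, BE, BG, DG, DM, EG, FG, FJ, GJ, GL, GM

Hence C_0 ≅ Z^9, C_1 ≅ Z^12.

The boundary map ∂_1: C_1 → C_0 is given by ∂[p,q] = [q] − [p].
As a 9×12 matrix over Z this has rank 8, with invariant factors (1,1,1,1,1,1,1,1).

Reading off H_k = ker ∂_k / im ∂_{k+1}:

  H_0: rank C_0 − rank ∂_1 = 9 − 8 = 1, and the invariant factors of ∂_1 are all 1, so H_0 ≅ Z.
  H_1: rank ker ∂_1 − rank ∂_2 = (12 − 8) − 0 = 4, and there is no ∂_2, so H_1 ≅ Z^4.

(K is a triangulation of a wedge of 4 circles.)

H_0 = Z,  H_1 = Z^4.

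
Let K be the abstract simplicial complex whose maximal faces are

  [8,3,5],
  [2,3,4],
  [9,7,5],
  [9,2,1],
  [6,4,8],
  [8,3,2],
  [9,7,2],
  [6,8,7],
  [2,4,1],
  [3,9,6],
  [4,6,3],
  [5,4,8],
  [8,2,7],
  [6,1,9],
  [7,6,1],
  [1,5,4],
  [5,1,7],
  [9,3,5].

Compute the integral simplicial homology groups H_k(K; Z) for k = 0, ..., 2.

H_0 ≅ Z,  H_1 ≅ Z ⊕ Z/2Z,  H_2 = 0.

Take the total order 1 < 2 < 3 < 4 < 5 < 6 < 7 < 8 < 9 on the vertex set. Then K (dimension 2) consists of the simplices:

  0-simplices (9): [1], [2], [3], [4], [5], [6], [7], [8], [9]
  1-simplices (27): (27 of them)
  2-simplices (18): [1,2,4], [1,2,9], [1,4,5], [1,5,7], [1,6,7], [1,6,9], [2,3,4], [2,3,8], [2,7,8], [2,7,9], [3,4,6], [3,5,8], [3,5,9], [3,6,9], [4,5,8], [4,6,8], [5,7,9], [6,7,8]

giving chain groups C_0 ≅ Z^9, C_1 ≅ Z^27, C_2 ≅ Z^18.

The boundary map ∂_1: C_1 → C_0 maps an edge to its endpoints' difference, ∂[p,q] = q − p. For instance
  ∂[1,4] = [4] − [1].
The resulting 9×27 matrix has rank 8, and its Smith normal form has invariant factors (1,1,1,1,1,1,1,1).

Boundary ∂_2: C_2 → C_1 maps a triangle to the signed sum of its edges. For instance
  ∂[6,7,8] = [7,8] − [6,8] + [6,7],
  ∂[1,2,9] = [2,9] − [1,9] + [1,2].
The 27×18 boundary matrix has rank 18 and Smith normal form diag(1,1,1,1,1,1,1,1,1,1,1,1,1,1,1,1,1,2).

Reading off H_k = ker ∂_k / im ∂_{k+1}:

  H_0: rank C_0 − rank ∂_1 = 9 − 8 = 1, and the invariant factors of ∂_1 are all 1, so H_0 ≅ Z.
  H_1: rank ker ∂_1 − rank ∂_2 = (27 − 8) − 18 = 1, and ∂_2 has invariant factor 2 > 1, so H_1 ≅ Z ⊕ Z/2Z.
  H_2: rank ker ∂_2 − rank ∂_3 = (18 − 18) − 0 = 0, and there is no ∂_3, so H_2 ≅ 0.

As a check, the Euler characteristic is 9 − 27 + 18 = 0, which agrees with 1 − 1 + 0 = 0.
(K is a triangulation of the Klein bottle.)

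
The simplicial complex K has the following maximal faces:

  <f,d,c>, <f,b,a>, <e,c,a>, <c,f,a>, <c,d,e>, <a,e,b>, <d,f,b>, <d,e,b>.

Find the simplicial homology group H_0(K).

H_0 = Z.

Take the total order a < b < c < d < e < f on the vertex set. Then K (dimension 2) consists of the simplices:

  0-simplices (6): a, b, c, d, e, f
  1-simplices (12): ab, ac, ae, af, bd, be, bf, cd, ce, cf, de, df
  2-simplices (8): abe, abf, ace, acf, bde, bdf, cde, cdf

Hence C_0 ≅ Z^6, C_1 ≅ Z^12, C_2 ≅ Z^8.

Boundary ∂_1: C_1 → C_0 maps an edge to its endpoints' difference, ∂[p,q] = q − p. For instance
  ∂ab = b − a.
This gives a 6×12 integer matrix of rank 5; reducing to Smith normal form yields diagonal entries (1,1,1,1,1).

Boundary ∂_2: C_2 → C_1 acts by ∂[p,q,r] = [q,r] − [p,r] + [p,q]. For instance
  ∂cdf = df − cf + cd,
  ∂bdf = df − bf + bd.
The 12×8 boundary matrix has rank 7 and Smith normal form diag(1,1,1,1,1,1,1).

From H_k ≅ ker(∂_k) / im(∂_{k+1}) we obtain:

  H_0: rank C_0 − rank ∂_1 = 6 − 5 = 1, and the invariant factors of ∂_1 are all 1, so H_0 ≅ Z.

(K is a triangulation of the 2-sphere S^2.)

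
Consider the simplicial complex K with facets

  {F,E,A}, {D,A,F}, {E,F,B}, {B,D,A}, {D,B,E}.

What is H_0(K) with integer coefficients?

H_0 ≅ Z.

Order the vertices as A < B < D < E < F. Listing each simplex with vertices in this order, K has dimension 2 with simplices:

  0-simplices (5): A, B, D, E, F
  1-simplices (10): AB, AD, AE, AF, BD, BE, BF, DE, DF, EF
  2-simplices (5): ABD, ADF, AEF, BDE, BEF

Hence C_0 ≅ Z^5, C_1 ≅ Z^10, C_2 ≅ Z^5.

∂_1: C_1 → C_0 sends each edge [p,q] (with p < q) to q − p. For instance
  ∂DF = F − D.
The resulting 5×10 matrix has rank 4, and its Smith normal form has invariant factors (1,1,1,1).

The boundary map ∂_2: C_2 → C_1 maps a triangle to the signed sum of its edges. For instance
  ∂BDE = DE − BE + BD,
  ∂ABD = BD − AD + AB.
As a 10×5 matrix over Z this has rank 5, with invariant factors (1,1,1,1,1).

Reading off H_k = ker ∂_k / im ∂_{k+1}:

  H_0: rank C_0 − rank ∂_1 = 5 − 4 = 1, and the invariant factors of ∂_1 are all 1, so H_0 ≅ Z.

(K is a triangulation of the Möbius band.)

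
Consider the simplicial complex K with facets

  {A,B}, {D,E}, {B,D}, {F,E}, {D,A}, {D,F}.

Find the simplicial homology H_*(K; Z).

We work with the vertex ordering A < B < D < E < F. The simplices of K, each written with vertices in increasing order, are:

  0-simplices (5): A, B, D, E, F
  1-simplices (6): AB, AD, BD, DE, DF, EF

so the chain groups are C_0 ≅ Z^5, C_1 ≅ Z^6.

∂_1: C_1 → C_0 sends each edge [p,q] (with p < q) to q − p. For instance
  ∂AB = B − A.
This gives a 5×6 integer matrix of rank 4; reducing to Smith normal form yields diagonal entries (1,1,1,1).

Computing H_k = (kernel of ∂_k) / (image of ∂_{k+1}):

  H_0: rank C_0 − rank ∂_1 = 5 − 4 = 1, and the invariant factors of ∂_1 are all 1, so H_0 = Z.
  H_1: rank ker ∂_1 − rank ∂_2 = (6 − 4) − 0 = 2, and there is no ∂_2, so H_1 = Z^2.

As a check, the Euler characteristic is 5 − 6 = -1, which agrees with 1 − 2 = -1.
(K is a triangulation of a wedge of 2 circles.)

H_0 = Z,  H_1 = Z^2.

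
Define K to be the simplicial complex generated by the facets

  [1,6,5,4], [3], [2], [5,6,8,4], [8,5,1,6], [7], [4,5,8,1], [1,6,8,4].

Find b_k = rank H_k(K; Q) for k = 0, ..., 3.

b_0 = 4, b_1 = 0, b_2 = 0, b_3 = 1.

Fix the vertex order 1 < 2 < 3 < 4 < 5 < 6 < 7 < 8 and write every simplex with vertices in increasing order. Then dim K = 3 and the simplices of K are:

  0-simplices (8): [1], [2], [3], [4], [5], [6], [7], [8]
  1-simplices (10): [1,4], [1,5], [1,6], [1,8], [4,5], [4,6], [4,8], [5,6], [5,8], [6,8]
  2-simplices (10): [1,4,5], [1,4,6], [1,4,8], [1,5,6], [1,5,8], [1,6,8], [4,5,6], [4,5,8], [4,6,8], [5,6,8]
  3-simplices (5): [1,4,5,6], [1,4,5,8], [1,4,6,8], [1,5,6,8], [4,5,6,8]

Hence C_0 ≅ Z^8, C_1 ≅ Z^10, C_2 ≅ Z^10, C_3 ≅ Z^5.

The boundary map ∂_1: C_1 → C_0 maps an edge to its endpoints' difference, ∂[p,q] = q − p.
The resulting 8×10 matrix has rank 4, and its Smith normal form has invariant factors (1,1,1,1).

Boundary ∂_2: C_2 → C_1 acts by ∂[p,q,r] = [q,r] − [p,r] + [p,q]. For instance
  ∂[4,5,8] = [5,8] − [4,8] + [4,5],
  ∂[1,4,8] = [4,8] − [1,8] + [1,4].
This gives a 10×10 integer matrix of rank 6; reducing to Smith normal form yields diagonal entries (1,1,1,1,1,1).

Boundary ∂_3: C_3 → C_2 sends each 3-simplex σ to the alternating sum Σ_i (−1)^i (σ with its i-th vertex removed). For instance
  ∂[1,4,5,6] = [4,5,6] − [1,5,6] + [1,4,6] − [1,4,5],
  ∂[1,4,5,8] = [4,5,8] − [1,5,8] + [1,4,8] − [1,4,5].
As a 10×5 matrix over Z this has rank 4, with invariant factors (1,1,1,1).

Reading off H_k = ker ∂_k / im ∂_{k+1}:

  H_0: rank C_0 − rank ∂_1 = 8 − 4 = 4, and the invariant factors of ∂_1 are all 1, so H_0 = Z^4.
  H_1: rank ker ∂_1 − rank ∂_2 = (10 − 4) − 6 = 0, and the invariant factors of ∂_2 are all 1, so H_1 = 0.
  H_2: rank ker ∂_2 − rank ∂_3 = (10 − 6) − 4 = 0, and the invariant factors of ∂_3 are all 1, so H_2 = 0.
  H_3: rank ker ∂_3 − rank ∂_4 = (5 − 4) − 0 = 1, and there is no ∂_4, so H_3 = Z.

Hence the Betti numbers are b_0 = 4, b_1 = 0, b_2 = 0, b_3 = 1.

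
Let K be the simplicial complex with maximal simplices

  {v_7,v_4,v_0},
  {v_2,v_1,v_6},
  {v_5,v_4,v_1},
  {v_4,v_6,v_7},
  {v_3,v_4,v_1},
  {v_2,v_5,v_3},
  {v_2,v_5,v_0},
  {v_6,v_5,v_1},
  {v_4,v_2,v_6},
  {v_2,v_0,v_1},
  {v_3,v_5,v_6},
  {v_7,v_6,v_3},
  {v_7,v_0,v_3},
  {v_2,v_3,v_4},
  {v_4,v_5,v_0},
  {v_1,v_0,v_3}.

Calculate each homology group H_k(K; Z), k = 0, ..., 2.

H_0 = Z,  H_1 = Z^2,  H_2 = Z.

We work with the vertex ordering v_0 < v_1 < v_2 < v_3 < v_4 < v_5 < v_6 < v_7. The simplices of K, each written with vertices in increasing order, are:

  0-simplices (8): [v_0], [v_1], [v_2], [v_3], [v_4], [v_5], [v_6], [v_7]
  1-simplices (24): (24 of them)
  2-simplices (16): (16 of them)

Hence C_0 ≅ Z^8, C_1 ≅ Z^24, C_2 ≅ Z^16.

∂_1: C_1 → C_0 maps an edge to its endpoints' difference, ∂[p,q] = q − p. For instance
  ∂[v_2,v_5] = [v_5] − [v_2].
The 8×24 boundary matrix has rank 7 and Smith normal form diag(1,1,1,1,1,1,1).

Boundary ∂_2: C_2 → C_1 sends each 2-simplex [p,q,r] to [q,r] − [p,r] + [p,q]. For instance
  ∂[v_1,v_2,v_6] = [v_2,v_6] − [v_1,v_6] + [v_1,v_2],
  ∂[v_2,v_4,v_6] = [v_4,v_6] − [v_2,v_6] + [v_2,v_4].
As a 24×16 matrix over Z this has rank 15, with invariant factors (1,1,1,1,1,1,1,1,1,1,1,1,1,1,1).

Computing H_k = (kernel of ∂_k) / (image of ∂_{k+1}):

  H_0: rank C_0 − rank ∂_1 = 8 − 7 = 1, and the invariant factors of ∂_1 are all 1, so H_0 = Z.
  H_1: rank ker ∂_1 − rank ∂_2 = (24 − 7) − 15 = 2, and the invariant factors of ∂_2 are all 1, so H_1 = Z^2.
  H_2: rank ker ∂_2 − rank ∂_3 = (16 − 15) − 0 = 1, and there is no ∂_3, so H_2 = Z.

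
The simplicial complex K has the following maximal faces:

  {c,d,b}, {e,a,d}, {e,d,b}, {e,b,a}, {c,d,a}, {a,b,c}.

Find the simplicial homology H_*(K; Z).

We work with the vertex ordering a < b < c < d < e. The simplices of K, each written with vertices in increasing order, are:

  0-simplices (5): a, b, c, d, e
  1-simplices (9): ab, ac, ad, ae, bc, bd, be, cd, de
  2-simplices (6): abc, abe, acd, ade, bcd, bde

giving chain groups C_0 ≅ Z^5, C_1 ≅ Z^9, C_2 ≅ Z^6.

Boundary ∂_1: C_1 → C_0 is given by ∂[p,q] = [q] − [p].
As a 5×9 matrix over Z this has rank 4, with invariant factors (1,1,1,1).

Boundary ∂_2: C_2 → C_1 sends each 2-simplex [p,q,r] to [q,r] − [p,r] + [p,q]. For instance
  ∂bde = de − be + bd,
  ∂acd = cd − ad + ac.
This gives a 9×6 integer matrix of rank 5; reducing to Smith normal form yields diagonal entries (1,1,1,1,1).

Reading off H_k = ker ∂_k / im ∂_{k+1}:

  H_0: rank C_0 − rank ∂_1 = 5 − 4 = 1, and the invariant factors of ∂_1 are all 1, so H_0 ≅ Z.
  H_1: rank ker ∂_1 − rank ∂_2 = (9 − 4) − 5 = 0, and the invariant factors of ∂_2 are all 1, so H_1 ≅ 0.
  H_2: rank ker ∂_2 − rank ∂_3 = (6 − 5) − 0 = 1, and there is no ∂_3, so H_2 ≅ Z.

H_0 = Z,  H_1 = 0,  H_2 = Z.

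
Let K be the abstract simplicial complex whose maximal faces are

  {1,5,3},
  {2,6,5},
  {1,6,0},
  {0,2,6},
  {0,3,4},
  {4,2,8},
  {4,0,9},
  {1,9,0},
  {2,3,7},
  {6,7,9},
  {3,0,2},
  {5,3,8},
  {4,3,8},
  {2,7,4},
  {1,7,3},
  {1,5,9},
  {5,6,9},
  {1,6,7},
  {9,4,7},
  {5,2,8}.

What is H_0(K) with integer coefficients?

Take the total order 0 < 1 < 2 < 3 < 4 < 5 < 6 < 7 < 8 < 9 on the vertex set. Then K (dimension 2) consists of the simplices:

  0-simplices (10): [0], [1], [2], [3], [4], [5], [6], [7], [8], [9]
  1-simplices (30): (30 of them)
  2-simplices (20): (20 of them)

giving chain groups C_0 ≅ Z^10, C_1 ≅ Z^30, C_2 ≅ Z^20.

The boundary map ∂_1: C_1 → C_0 is given by ∂[p,q] = [q] − [p]. For instance
  ∂[5,9] = [9] − [5].
The 10×30 boundary matrix has rank 9 and Smith normal form diag(1,1,1,1,1,1,1,1,1).

The boundary map ∂_2: C_2 → C_1 acts by ∂[p,q,r] = [q,r] − [p,r] + [p,q]. For instance
  ∂[2,4,7] = [4,7] − [2,7] + [2,4],
  ∂[1,3,7] = [3,7] − [1,7] + [1,3].
This gives a 30×20 integer matrix of rank 20; reducing to Smith normal form yields diagonal entries (1,1,1,1,1,1,1,1,1,1,1,1,1,1,1,1,1,1,1,2).

From H_k ≅ ker(∂_k) / im(∂_{k+1}) we obtain:

  H_0: rank C_0 − rank ∂_1 = 10 − 9 = 1, and the invariant factors of ∂_1 are all 1, so H_0 = Z.

H_0 = Z.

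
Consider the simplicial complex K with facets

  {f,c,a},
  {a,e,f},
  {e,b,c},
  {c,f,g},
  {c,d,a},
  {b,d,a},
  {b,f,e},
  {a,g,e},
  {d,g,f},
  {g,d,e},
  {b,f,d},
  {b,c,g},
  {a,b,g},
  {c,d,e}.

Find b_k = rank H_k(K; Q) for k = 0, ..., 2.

b_0 = 1, b_1 = 2, b_2 = 1.

Order the vertices as a < b < c < d < e < f < g. Listing each simplex with vertices in this order, K has dimension 2 with simplices:

  0-simplices (7): a, b, c, d, e, f, g
  1-simplices (21): ab, ac, ad, ae, af, ag, bc, bd, be, bf, bg, cd, ce, cf, cg, de, df, dg, ef, eg, fg
  2-simplices (14): abd, abg, acd, acf, aef, aeg, bce, bcg, bdf, bef, cde, cfg, deg, dfg

Hence C_0 ≅ Z^7, C_1 ≅ Z^21, C_2 ≅ Z^14.

∂_1: C_1 → C_0 is given by ∂[p,q] = [q] − [p].
As a 7×21 matrix over Z this has rank 6, with invariant factors (1,1,1,1,1,1).

∂_2: C_2 → C_1 sends each 2-simplex [p,q,r] to [q,r] − [p,r] + [p,q]. For instance
  ∂deg = eg − dg + de,
  ∂acf = cf − af + ac.
The resulting 21×14 matrix has rank 13, and its Smith normal form has invariant factors (1,1,1,1,1,1,1,1,1,1,1,1,1).

From H_k ≅ ker(∂_k) / im(∂_{k+1}) we obtain:

  H_0: rank C_0 − rank ∂_1 = 7 − 6 = 1, and the invariant factors of ∂_1 are all 1, so H_0 ≅ Z.
  H_1: rank ker ∂_1 − rank ∂_2 = (21 − 6) − 13 = 2, and the invariant factors of ∂_2 are all 1, so H_1 ≅ Z^2.
  H_2: rank ker ∂_2 − rank ∂_3 = (14 − 13) − 0 = 1, and there is no ∂_3, so H_2 ≅ Z.

Hence the Betti numbers are b_0 = 1, b_1 = 2, b_2 = 1.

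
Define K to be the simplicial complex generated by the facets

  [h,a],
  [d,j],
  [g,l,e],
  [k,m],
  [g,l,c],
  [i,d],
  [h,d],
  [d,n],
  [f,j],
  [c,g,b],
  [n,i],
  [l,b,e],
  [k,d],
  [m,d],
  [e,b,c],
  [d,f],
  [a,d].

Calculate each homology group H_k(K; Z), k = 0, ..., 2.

Take the total order a < b < c < d < e < f < g < h < i < j < k < l < m < n on the vertex set. Then K (dimension 2) consists of the simplices:

  0-simplices (14): a, b, c, d, e, f, g, h, i, j, k, l, m, n
  1-simplices (22): ad, ah, bc, be, bg, bl, ce, cg, cl, df, dh, di, dj, dk, dm, dn, eg, el, fj, gl, in, km
  2-simplices (5): bce, bcg, bel, cgl, egl

Hence C_0 ≅ Z^14, C_1 ≅ Z^22, C_2 ≅ Z^5.

∂_1: C_1 → C_0 sends each edge [p,q] (with p < q) to q − p.
The resulting 14×22 matrix has rank 12, and its Smith normal form has invariant factors (1,1,1,1,1,1,1,1,1,1,1,1).

Boundary ∂_2: C_2 → C_1 sends each 2-simplex [p,q,r] to [q,r] − [p,r] + [p,q]. For instance
  ∂bel = el − bl + be,
  ∂cgl = gl − cl + cg.
This gives a 22×5 integer matrix of rank 5; reducing to Smith normal form yields diagonal entries (1,1,1,1,1).

Now H_k = ker ∂_k / im ∂_{k+1}, so:

  H_0: rank C_0 − rank ∂_1 = 14 − 12 = 2, and the invariant factors of ∂_1 are all 1, so H_0 = Z^2.
  H_1: rank ker ∂_1 − rank ∂_2 = (22 − 12) − 5 = 5, and the invariant factors of ∂_2 are all 1, so H_1 = Z^5.
  H_2: rank ker ∂_2 − rank ∂_3 = (5 − 5) − 0 = 0, and there is no ∂_3, so H_2 = 0.

H_0 = Z^2,  H_1 = Z^5,  H_2 = 0.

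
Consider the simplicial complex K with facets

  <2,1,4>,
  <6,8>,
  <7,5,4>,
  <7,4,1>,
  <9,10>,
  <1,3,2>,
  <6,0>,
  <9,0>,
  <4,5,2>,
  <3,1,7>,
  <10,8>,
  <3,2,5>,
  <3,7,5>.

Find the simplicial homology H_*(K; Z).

Order the vertices as 0 < 1 < 2 < 3 < 4 < 5 < 6 < 7 < 8 < 9 < 10. Listing each simplex with vertices in this order, K has dimension 2 with simplices:

  0-simplices (11): [0], [1], [2], [3], [4], [5], [6], [7], [8], [9], [10]
  1-simplices (17): [0,6], [0,9], [1,2], [1,3], [1,4], [1,7], [2,3], [2,4], [2,5], [3,5], [3,7], [4,5], [4,7], [5,7], [6,8], [8,10], [9,10]
  2-simplices (8): [1,2,3], [1,2,4], [1,3,7], [1,4,7], [2,3,5], [2,4,5], [3,5,7], [4,5,7]

giving chain groups C_0 ≅ Z^11, C_1 ≅ Z^17, C_2 ≅ Z^8.

∂_1: C_1 → C_0 is given by ∂[p,q] = [q] − [p].
The resulting 11×17 matrix has rank 9, and its Smith normal form has invariant factors (1,1,1,1,1,1,1,1,1).

Boundary ∂_2: C_2 → C_1 sends each 2-simplex [p,q,r] to [q,r] − [p,r] + [p,q]. For instance
  ∂[2,3,5] = [3,5] − [2,5] + [2,3],
  ∂[1,2,4] = [2,4] − [1,4] + [1,2].
This gives a 17×8 integer matrix of rank 7; reducing to Smith normal form yields diagonal entries (1,1,1,1,1,1,1).

Reading off H_k = ker ∂_k / im ∂_{k+1}:

  H_0: rank C_0 − rank ∂_1 = 11 − 9 = 2, and the invariant factors of ∂_1 are all 1, so H_0 = Z^2.
  H_1: rank ker ∂_1 − rank ∂_2 = (17 − 9) − 7 = 1, and the invariant factors of ∂_2 are all 1, so H_1 = Z.
  H_2: rank ker ∂_2 − rank ∂_3 = (8 − 7) − 0 = 1, and there is no ∂_3, so H_2 = Z.

As a check, the Euler characteristic is 11 − 17 + 8 = 2, which agrees with 2 − 1 + 1 = 2.
(K is a triangulation of the disjoint union of the circle S^1 and the 2-sphere S^2.)

H_0 ≅ Z^2,  H_1 ≅ Z,  H_2 ≅ Z.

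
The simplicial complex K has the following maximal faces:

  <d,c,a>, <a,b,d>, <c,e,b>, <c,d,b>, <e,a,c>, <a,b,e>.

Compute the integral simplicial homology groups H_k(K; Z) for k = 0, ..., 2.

H_0 = Z,  H_1 = 0,  H_2 = Z.

K has 5 vertices, 9 edges, 6 triangles.
rank ∂_0 = 0, rank ∂_1 = 4 ⇒ b_0 = 5 − 0 − 4 = 1; all invariant factors of ∂_1 are 1 so no torsion. So H_0 = Z.
rank ∂_1 = 4, rank ∂_2 = 5 ⇒ b_1 = 9 − 4 − 5 = 0; all invariant factors of ∂_2 are 1 so no torsion. So H_1 = 0.
rank ∂_2 = 5, rank ∂_3 = 0 ⇒ b_2 = 6 − 5 − 0 = 1. So H_2 = Z.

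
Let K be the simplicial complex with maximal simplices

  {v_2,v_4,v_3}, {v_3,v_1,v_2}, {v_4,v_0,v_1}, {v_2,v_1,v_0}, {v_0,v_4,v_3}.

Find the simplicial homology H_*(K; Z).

Order the vertices as v_0 < v_1 < v_2 < v_3 < v_4. Listing each simplex with vertices in this order, K has dimension 2 with simplices:

  0-simplices (5): [v_0], [v_1], [v_2], [v_3], [v_4]
  1-simplices (10): [v_0,v_1], [v_0,v_2], [v_0,v_3], [v_0,v_4], [v_1,v_2], [v_1,v_3], [v_1,v_4], [v_2,v_3], [v_2,v_4], [v_3,v_4]
  2-simplices (5): [v_0,v_1,v_2], [v_0,v_1,v_4], [v_0,v_3,v_4], [v_1,v_2,v_3], [v_2,v_3,v_4]

giving chain groups C_0 ≅ Z^5, C_1 ≅ Z^10, C_2 ≅ Z^5.

∂_1: C_1 → C_0 is given by ∂[p,q] = [q] − [p].
This gives a 5×10 integer matrix of rank 4; reducing to Smith normal form yields diagonal entries (1,1,1,1).

The boundary map ∂_2: C_2 → C_1 sends each 2-simplex [p,q,r] to [q,r] − [p,r] + [p,q]. For instance
  ∂[v_2,v_3,v_4] = [v_3,v_4] − [v_2,v_4] + [v_2,v_3],
  ∂[v_0,v_3,v_4] = [v_3,v_4] − [v_0,v_4] + [v_0,v_3].
This gives a 10×5 integer matrix of rank 5; reducing to Smith normal form yields diagonal entries (1,1,1,1,1).

Computing H_k = (kernel of ∂_k) / (image of ∂_{k+1}):

  H_0: rank C_0 − rank ∂_1 = 5 − 4 = 1, and the invariant factors of ∂_1 are all 1, so H_0 ≅ Z.
  H_1: rank ker ∂_1 − rank ∂_2 = (10 − 4) − 5 = 1, and the invariant factors of ∂_2 are all 1, so H_1 ≅ Z.
  H_2: rank ker ∂_2 − rank ∂_3 = (5 − 5) − 0 = 0, and there is no ∂_3, so H_2 ≅ 0.

H_0 = Z,  H_1 = Z,  H_2 = 0.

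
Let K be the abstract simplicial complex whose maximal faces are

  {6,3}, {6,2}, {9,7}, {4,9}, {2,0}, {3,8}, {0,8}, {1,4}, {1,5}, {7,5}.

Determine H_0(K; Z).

H_0 = Z^2.

Fix the vertex order 0 < 1 < 2 < 3 < 4 < 5 < 6 < 7 < 8 < 9 and write every simplex with vertices in increasing order. Then dim K = 1 and the simplices of K are:

  0-simplices (10): [0], [1], [2], [3], [4], [5], [6], [7], [8], [9]
  1-simplices (10): [0,2], [0,8], [1,4], [1,5], [2,6], [3,6], [3,8], [4,9], [5,7], [7,9]

so the chain groups are C_0 ≅ Z^10, C_1 ≅ Z^10.

The boundary map ∂_1: C_1 → C_0 maps an edge to its endpoints' difference, ∂[p,q] = q − p.
The resulting 10×10 matrix has rank 8, and its Smith normal form has invariant factors (1,1,1,1,1,1,1,1).

Computing H_k = (kernel of ∂_k) / (image of ∂_{k+1}):

  H_0: rank C_0 − rank ∂_1 = 10 − 8 = 2, and the invariant factors of ∂_1 are all 1, so H_0 ≅ Z^2.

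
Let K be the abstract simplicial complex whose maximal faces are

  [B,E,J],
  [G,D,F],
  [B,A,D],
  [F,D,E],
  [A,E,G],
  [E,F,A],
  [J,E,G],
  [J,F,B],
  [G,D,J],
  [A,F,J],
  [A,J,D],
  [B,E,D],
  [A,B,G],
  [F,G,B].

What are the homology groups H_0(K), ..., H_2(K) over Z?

H_0 = Z,  H_1 = Z^2,  H_2 = Z.

We work with the vertex ordering A < B < D < E < F < G < J. The simplices of K, each written with vertices in increasing order, are:

  0-simplices (7): A, B, D, E, F, G, J
  1-simplices (21): AB, AD, AE, AF, AG, AJ, BD, BE, BF, BG, BJ, DE, DF, DG, DJ, EF, EG, EJ, FG, FJ, GJ
  2-simplices (14): ABD, ABG, ADJ, AEF, AEG, AFJ, BDE, BEJ, BFG, BFJ, DEF, DFG, DGJ, EGJ

Hence C_0 ≅ Z^7, C_1 ≅ Z^21, C_2 ≅ Z^14.

∂_1: C_1 → C_0 is given by ∂[p,q] = [q] − [p]. For instance
  ∂AJ = J − A.
The resulting 7×21 matrix has rank 6, and its Smith normal form has invariant factors (1,1,1,1,1,1).

Boundary ∂_2: C_2 → C_1 maps a triangle to the signed sum of its edges. For instance
  ∂DEF = EF − DF + DE,
  ∂DFG = FG − DG + DF.
The 21×14 boundary matrix has rank 13 and Smith normal form diag(1,1,1,1,1,1,1,1,1,1,1,1,1).

Now H_k = ker ∂_k / im ∂_{k+1}, so:

  H_0: rank C_0 − rank ∂_1 = 7 − 6 = 1, and the invariant factors of ∂_1 are all 1, so H_0 ≅ Z.
  H_1: rank ker ∂_1 − rank ∂_2 = (21 − 6) − 13 = 2, and the invariant factors of ∂_2 are all 1, so H_1 ≅ Z^2.
  H_2: rank ker ∂_2 − rank ∂_3 = (14 − 13) − 0 = 1, and there is no ∂_3, so H_2 ≅ Z.

(K is a triangulation of the torus T^2.)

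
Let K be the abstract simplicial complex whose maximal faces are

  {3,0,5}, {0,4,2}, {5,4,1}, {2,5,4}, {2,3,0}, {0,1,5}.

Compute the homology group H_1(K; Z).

Fix the vertex order 0 < 1 < 2 < 3 < 4 < 5 and write every simplex with vertices in increasing order. Then dim K = 2 and the simplices of K are:

  0-simplices (6): [0], [1], [2], [3], [4], [5]
  1-simplices (12): [0,1], [0,2], [0,3], [0,4], [0,5], [1,4], [1,5], [2,3], [2,4], [2,5], [3,5], [4,5]
  2-simplices (6): [0,1,5], [0,2,3], [0,2,4], [0,3,5], [1,4,5], [2,4,5]

Hence C_0 ≅ Z^6, C_1 ≅ Z^12, C_2 ≅ Z^6.

The boundary map ∂_1: C_1 → C_0 is given by ∂[p,q] = [q] − [p]. For instance
  ∂[3,5] = [5] − [3].
The 6×12 boundary matrix has rank 5 and Smith normal form diag(1,1,1,1,1).

The boundary map ∂_2: C_2 → C_1 maps a triangle to the signed sum of its edges. For instance
  ∂[0,2,3] = [2,3] − [0,3] + [0,2],
  ∂[0,1,5] = [1,5] − [0,5] + [0,1].
This gives a 12×6 integer matrix of rank 6; reducing to Smith normal form yields diagonal entries (1,1,1,1,1,1).

Now H_k = ker ∂_k / im ∂_{k+1}, so:

  H_1: rank ker ∂_1 − rank ∂_2 = (12 − 5) − 6 = 1, and the invariant factors of ∂_2 are all 1, so H_1 ≅ Z.

H_1 ≅ Z.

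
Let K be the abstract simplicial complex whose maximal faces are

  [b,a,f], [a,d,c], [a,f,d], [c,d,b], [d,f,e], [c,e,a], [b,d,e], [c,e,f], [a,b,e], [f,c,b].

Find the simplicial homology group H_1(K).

H_1 = Z/2.

Order the vertices as a < b < c < d < e < f. Listing each simplex with vertices in this order, K has dimension 2 with simplices:

  0-simplices (6): a, b, c, d, e, f
  1-simplices (15): ab, ac, ad, ae, af, bc, bd, be, bf, cd, ce, cf, de, df, ef
  2-simplices (10): abe, abf, acd, ace, adf, bcd, bcf, bde, cef, def

giving chain groups C_0 ≅ Z^6, C_1 ≅ Z^15, C_2 ≅ Z^10.

Boundary ∂_1: C_1 → C_0 sends each edge [p,q] (with p < q) to q − p. For instance
  ∂bf = f − b.
As a 6×15 matrix over Z this has rank 5, with invariant factors (1,1,1,1,1).

The boundary map ∂_2: C_2 → C_1 maps a triangle to the signed sum of its edges. For instance
  ∂acd = cd − ad + ac,
  ∂adf = df − af + ad.
This gives a 15×10 integer matrix of rank 10; reducing to Smith normal form yields diagonal entries (1,1,1,1,1,1,1,1,1,2).

From H_k ≅ ker(∂_k) / im(∂_{k+1}) we obtain:

  H_1: rank ker ∂_1 − rank ∂_2 = (15 − 5) − 10 = 0, and ∂_2 has invariant factor 2 > 1, so H_1 = Z/2.

(K is a triangulation of the real projective plane RP^2.)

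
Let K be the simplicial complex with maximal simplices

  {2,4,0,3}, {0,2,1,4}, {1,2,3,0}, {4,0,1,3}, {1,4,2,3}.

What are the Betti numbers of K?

Order the vertices as 0 < 1 < 2 < 3 < 4. Listing each simplex with vertices in this order, K has dimension 3 with simplices:

  0-simplices (5): [0], [1], [2], [3], [4]
  1-simplices (10): [0,1], [0,2], [0,3], [0,4], [1,2], [1,3], [1,4], [2,3], [2,4], [3,4]
  2-simplices (10): [0,1,2], [0,1,3], [0,1,4], [0,2,3], [0,2,4], [0,3,4], [1,2,3], [1,2,4], [1,3,4], [2,3,4]
  3-simplices (5): [0,1,2,3], [0,1,2,4], [0,1,3,4], [0,2,3,4], [1,2,3,4]

Hence C_0 ≅ Z^5, C_1 ≅ Z^10, C_2 ≅ Z^10, C_3 ≅ Z^5.

The boundary map ∂_1: C_1 → C_0 maps an edge to its endpoints' difference, ∂[p,q] = q − p.
As a 5×10 matrix over Z this has rank 4, with invariant factors (1,1,1,1).

Boundary ∂_2: C_2 → C_1 sends each 2-simplex [p,q,r] to [q,r] − [p,r] + [p,q]. For instance
  ∂[0,1,2] = [1,2] − [0,2] + [0,1],
  ∂[0,3,4] = [3,4] − [0,4] + [0,3].
The 10×10 boundary matrix has rank 6 and Smith normal form diag(1,1,1,1,1,1).

∂_3: C_3 → C_2 sends each 3-simplex σ to the alternating sum Σ_i (−1)^i (σ with its i-th vertex removed). For instance
  ∂[0,1,3,4] = [1,3,4] − [0,3,4] + [0,1,4] − [0,1,3],
  ∂[1,2,3,4] = [2,3,4] − [1,3,4] + [1,2,4] − [1,2,3].
This gives a 10×5 integer matrix of rank 4; reducing to Smith normal form yields diagonal entries (1,1,1,1).

From H_k ≅ ker(∂_k) / im(∂_{k+1}) we obtain:

  H_0: rank C_0 − rank ∂_1 = 5 − 4 = 1, and the invariant factors of ∂_1 are all 1, so H_0 = Z.
  H_1: rank ker ∂_1 − rank ∂_2 = (10 − 4) − 6 = 0, and the invariant factors of ∂_2 are all 1, so H_1 = 0.
  H_2: rank ker ∂_2 − rank ∂_3 = (10 − 6) − 4 = 0, and the invariant factors of ∂_3 are all 1, so H_2 = 0.
  H_3: rank ker ∂_3 − rank ∂_4 = (5 − 4) − 0 = 1, and there is no ∂_4, so H_3 = Z.

As a check, the Euler characteristic is 5 − 10 + 10 − 5 = 0, which agrees with 1 − 0 + 0 − 1 = 0.
(K is a triangulation of the 3-sphere S^3.)

Hence the Betti numbers are b_0 = 1, b_1 = 0, b_2 = 0, b_3 = 1.

b_0 = 1, b_1 = 0, b_2 = 0, b_3 = 1.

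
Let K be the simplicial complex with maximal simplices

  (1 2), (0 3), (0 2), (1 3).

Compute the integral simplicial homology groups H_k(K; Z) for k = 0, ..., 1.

H_0 = Z,  H_1 = Z.

We work with the vertex ordering 0 < 1 < 2 < 3. The simplices of K, each written with vertices in increasing order, are:

  0-simplices (4): [0], [1], [2], [3]
  1-simplices (4): [0,2], [0,3], [1,2], [1,3]

Hence C_0 ≅ Z^4, C_1 ≅ Z^4.

Boundary ∂_1: C_1 → C_0 maps an edge to its endpoints' difference, ∂[p,q] = q − p. For instance
  ∂[0,3] = [3] − [0].
This gives a 4×4 integer matrix of rank 3; reducing to Smith normal form yields diagonal entries (1,1,1).

Now H_k = ker ∂_k / im ∂_{k+1}, so:

  H_0: rank C_0 − rank ∂_1 = 4 − 3 = 1, and the invariant factors of ∂_1 are all 1, so H_0 = Z.
  H_1: rank ker ∂_1 − rank ∂_2 = (4 − 3) − 0 = 1, and there is no ∂_2, so H_1 = Z.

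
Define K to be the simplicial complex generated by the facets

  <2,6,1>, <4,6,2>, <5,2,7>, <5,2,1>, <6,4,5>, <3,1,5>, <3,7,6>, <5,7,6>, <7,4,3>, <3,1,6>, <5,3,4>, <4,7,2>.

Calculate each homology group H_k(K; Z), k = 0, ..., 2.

H_0 ≅ Z,  H_1 ≅ Z/2Z,  H_2 = 0.

We work with the vertex ordering 1 < 2 < 3 < 4 < 5 < 6 < 7. The simplices of K, each written with vertices in increasing order, are:

  0-simplices (7): [1], [2], [3], [4], [5], [6], [7]
  1-simplices (18): [1,2], [1,3], [1,5], [1,6], [2,4], [2,5], [2,6], [2,7], [3,4], [3,5], [3,6], [3,7], [4,5], [4,6], [4,7], [5,6], [5,7], [6,7]
  2-simplices (12): [1,2,5], [1,2,6], [1,3,5], [1,3,6], [2,4,6], [2,4,7], [2,5,7], [3,4,5], [3,4,7], [3,6,7], [4,5,6], [5,6,7]

Hence C_0 ≅ Z^7, C_1 ≅ Z^18, C_2 ≅ Z^12.

∂_1: C_1 → C_0 maps an edge to its endpoints' difference, ∂[p,q] = q − p. For instance
  ∂[2,7] = [7] − [2].
The resulting 7×18 matrix has rank 6, and its Smith normal form has invariant factors (1,1,1,1,1,1).

The boundary map ∂_2: C_2 → C_1 maps a triangle to the signed sum of its edges. For instance
  ∂[2,5,7] = [5,7] − [2,7] + [2,5],
  ∂[1,2,6] = [2,6] − [1,6] + [1,2].
As a 18×12 matrix over Z this has rank 12, with invariant factors (1,1,1,1,1,1,1,1,1,1,1,2).

Now H_k = ker ∂_k / im ∂_{k+1}, so:

  H_0: rank C_0 − rank ∂_1 = 7 − 6 = 1, and the invariant factors of ∂_1 are all 1, so H_0 ≅ Z.
  H_1: rank ker ∂_1 − rank ∂_2 = (18 − 6) − 12 = 0, and ∂_2 has invariant factor 2 > 1, so H_1 ≅ Z/2Z.
  H_2: rank ker ∂_2 − rank ∂_3 = (12 − 12) − 0 = 0, and there is no ∂_3, so H_2 ≅ 0.

As a check, the Euler characteristic is 7 − 18 + 12 = 1, which agrees with 1 − 0 + 0 = 1.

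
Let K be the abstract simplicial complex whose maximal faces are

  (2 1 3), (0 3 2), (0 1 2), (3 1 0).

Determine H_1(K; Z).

We work with the vertex ordering 0 < 1 < 2 < 3. The simplices of K, each written with vertices in increasing order, are:

  0-simplices (4): [0], [1], [2], [3]
  1-simplices (6): [0,1], [0,2], [0,3], [1,2], [1,3], [2,3]
  2-simplices (4): [0,1,2], [0,1,3], [0,2,3], [1,2,3]

Hence C_0 ≅ Z^4, C_1 ≅ Z^6, C_2 ≅ Z^4.

Boundary ∂_1: C_1 → C_0 maps an edge to its endpoints' difference, ∂[p,q] = q − p.
The 4×6 boundary matrix has rank 3 and Smith normal form diag(1,1,1).

Boundary ∂_2: C_2 → C_1 acts by ∂[p,q,r] = [q,r] − [p,r] + [p,q]. For instance
  ∂[0,2,3] = [2,3] − [0,3] + [0,2],
  ∂[0,1,2] = [1,2] − [0,2] + [0,1].
The 6×4 boundary matrix has rank 3 and Smith normal form diag(1,1,1).

Reading off H_k = ker ∂_k / im ∂_{k+1}:

  H_1: rank ker ∂_1 − rank ∂_2 = (6 − 3) − 3 = 0, and the invariant factors of ∂_2 are all 1, so H_1 = 0.

H_1 ≅ 0.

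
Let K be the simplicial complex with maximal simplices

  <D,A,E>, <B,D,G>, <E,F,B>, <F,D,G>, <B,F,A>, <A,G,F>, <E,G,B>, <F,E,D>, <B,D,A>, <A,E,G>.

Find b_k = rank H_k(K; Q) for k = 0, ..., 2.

b_0 = 1, b_1 = 0, b_2 = 0.

We work with the vertex ordering A < B < D < E < F < G. The simplices of K, each written with vertices in increasing order, are:

  0-simplices (6): A, B, D, E, F, G
  1-simplices (15): AB, AD, AE, AF, AG, BD, BE, BF, BG, DE, DF, DG, EF, EG, FG
  2-simplices (10): ABD, ABF, ADE, AEG, AFG, BDG, BEF, BEG, DEF, DFG

so the chain groups are C_0 ≅ Z^6, C_1 ≅ Z^15, C_2 ≅ Z^10.

Boundary ∂_1: C_1 → C_0 sends each edge [p,q] (with p < q) to q − p.
The 6×15 boundary matrix has rank 5 and Smith normal form diag(1,1,1,1,1).

∂_2: C_2 → C_1 acts by ∂[p,q,r] = [q,r] − [p,r] + [p,q]. For instance
  ∂ADE = DE − AE + AD,
  ∂DEF = EF − DF + DE.
The resulting 15×10 matrix has rank 10, and its Smith normal form has invariant factors (1,1,1,1,1,1,1,1,1,2).

Computing H_k = (kernel of ∂_k) / (image of ∂_{k+1}):

  H_0: rank C_0 − rank ∂_1 = 6 − 5 = 1, and the invariant factors of ∂_1 are all 1, so H_0 ≅ Z.
  H_1: rank ker ∂_1 − rank ∂_2 = (15 − 5) − 10 = 0, and ∂_2 has invariant factor 2 > 1, so H_1 ≅ Z/2Z.
  H_2: rank ker ∂_2 − rank ∂_3 = (10 − 10) − 0 = 0, and there is no ∂_3, so H_2 ≅ 0.

As a check, the Euler characteristic is 6 − 15 + 10 = 1, which agrees with 1 − 0 + 0 = 1.
(K is a triangulation of the real projective plane RP^2.)

Hence the Betti numbers are b_0 = 1, b_1 = 0, b_2 = 0.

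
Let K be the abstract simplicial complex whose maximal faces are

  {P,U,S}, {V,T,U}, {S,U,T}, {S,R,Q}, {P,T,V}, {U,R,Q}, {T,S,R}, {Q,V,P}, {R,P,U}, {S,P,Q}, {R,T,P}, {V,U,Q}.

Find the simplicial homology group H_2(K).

Order the vertices as P < Q < R < S < T < U < V. Listing each simplex with vertices in this order, K has dimension 2 with simplices:

  0-simplices (7): P, Q, R, S, T, U, V
  1-simplices (18): PQ, PR, PS, PT, PU, PV, QR, QS, QU, QV, RS, RT, RU, ST, SU, TU, TV, UV
  2-simplices (12): PQS, PQV, PRT, PRU, PSU, PTV, QRS, QRU, QUV, RST, STU, TUV

Hence C_0 ≅ Z^7, C_1 ≅ Z^18, C_2 ≅ Z^12.

∂_1: C_1 → C_0 maps an edge to its endpoints' difference, ∂[p,q] = q − p.
The resulting 7×18 matrix has rank 6, and its Smith normal form has invariant factors (1,1,1,1,1,1).

Boundary ∂_2: C_2 → C_1 sends each 2-simplex [p,q,r] to [q,r] − [p,r] + [p,q]. For instance
  ∂TUV = UV − TV + TU,
  ∂PRU = RU − PU + PR.
This gives a 18×12 integer matrix of rank 12; reducing to Smith normal form yields diagonal entries (1,1,1,1,1,1,1,1,1,1,1,2).

Reading off H_k = ker ∂_k / im ∂_{k+1}:

  H_2: rank ker ∂_2 − rank ∂_3 = (12 − 12) − 0 = 0, and there is no ∂_3, so H_2 ≅ 0.

H_2 = 0.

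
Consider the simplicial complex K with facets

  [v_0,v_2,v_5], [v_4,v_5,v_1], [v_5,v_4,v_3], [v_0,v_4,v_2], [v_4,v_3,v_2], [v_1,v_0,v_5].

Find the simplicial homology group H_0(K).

H_0 ≅ Z.

We work with the vertex ordering v_0 < v_1 < v_2 < v_3 < v_4 < v_5. The simplices of K, each written with vertices in increasing order, are:

  0-simplices (6): [v_0], [v_1], [v_2], [v_3], [v_4], [v_5]
  1-simplices (12): [v_0,v_1], [v_0,v_2], [v_0,v_4], [v_0,v_5], [v_1,v_4], [v_1,v_5], [v_2,v_3], [v_2,v_4], [v_2,v_5], [v_3,v_4], [v_3,v_5], [v_4,v_5]
  2-simplices (6): [v_0,v_1,v_5], [v_0,v_2,v_4], [v_0,v_2,v_5], [v_1,v_4,v_5], [v_2,v_3,v_4], [v_3,v_4,v_5]

so the chain groups are C_0 ≅ Z^6, C_1 ≅ Z^12, C_2 ≅ Z^6.

Boundary ∂_1: C_1 → C_0 is given by ∂[p,q] = [q] − [p].
This gives a 6×12 integer matrix of rank 5; reducing to Smith normal form yields diagonal entries (1,1,1,1,1).

∂_2: C_2 → C_1 acts by ∂[p,q,r] = [q,r] − [p,r] + [p,q]. For instance
  ∂[v_0,v_2,v_4] = [v_2,v_4] − [v_0,v_4] + [v_0,v_2],
  ∂[v_3,v_4,v_5] = [v_4,v_5] − [v_3,v_5] + [v_3,v_4].
The 12×6 boundary matrix has rank 6 and Smith normal form diag(1,1,1,1,1,1).

Now H_k = ker ∂_k / im ∂_{k+1}, so:

  H_0: rank C_0 − rank ∂_1 = 6 − 5 = 1, and the invariant factors of ∂_1 are all 1, so H_0 = Z.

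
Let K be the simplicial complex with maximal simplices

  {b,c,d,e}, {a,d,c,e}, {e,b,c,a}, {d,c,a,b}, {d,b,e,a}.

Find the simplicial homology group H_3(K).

Fix the vertex order a < b < c < d < e and write every simplex with vertices in increasing order. Then dim K = 3 and the simplices of K are:

  0-simplices (5): a, b, c, d, e
  1-simplices (10): ab, ac, ad, ae, bc, bd, be, cd, ce, de
  2-simplices (10): abc, abd, abe, acd, ace, ade, bcd, bce, bde, cde
  3-simplices (5): abcd, abce, abde, acde, bcde

so the chain groups are C_0 ≅ Z^5, C_1 ≅ Z^10, C_2 ≅ Z^10, C_3 ≅ Z^5.

∂_1: C_1 → C_0 is given by ∂[p,q] = [q] − [p]. For instance
  ∂bd = d − b.
The resulting 5×10 matrix has rank 4, and its Smith normal form has invariant factors (1,1,1,1).

∂_2: C_2 → C_1 sends each 2-simplex [p,q,r] to [q,r] − [p,r] + [p,q]. For instance
  ∂cde = de − ce + cd,
  ∂abd = bd − ad + ab.
The 10×10 boundary matrix has rank 6 and Smith normal form diag(1,1,1,1,1,1).

Boundary ∂_3: C_3 → C_2 sends each 3-simplex σ to the alternating sum Σ_i (−1)^i (σ with its i-th vertex removed). For instance
  ∂abde = bde − ade + abe − abd,
  ∂abce = bce − ace + abe − abc.
As a 10×5 matrix over Z this has rank 4, with invariant factors (1,1,1,1).

Computing H_k = (kernel of ∂_k) / (image of ∂_{k+1}):

  H_3: rank ker ∂_3 − rank ∂_4 = (5 − 4) − 0 = 1, and there is no ∂_4, so H_3 = Z.

H_3 ≅ Z.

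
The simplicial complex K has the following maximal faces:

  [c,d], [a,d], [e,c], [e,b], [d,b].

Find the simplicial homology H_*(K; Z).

H_0 ≅ Z,  H_1 ≅ Z.

Take the total order a < b < c < d < e on the vertex set. Then K (dimension 1) consists of the simplices:

  0-simplices (5): a, b, c, d, e
  1-simplices (5): ad, bd, be, cd, ce

so the chain groups are C_0 ≅ Z^5, C_1 ≅ Z^5.

∂_1: C_1 → C_0 maps an edge to its endpoints' difference, ∂[p,q] = q − p.
This gives a 5×5 integer matrix of rank 4; reducing to Smith normal form yields diagonal entries (1,1,1,1).

From H_k ≅ ker(∂_k) / im(∂_{k+1}) we obtain:

  H_0: rank C_0 − rank ∂_1 = 5 − 4 = 1, and the invariant factors of ∂_1 are all 1, so H_0 ≅ Z.
  H_1: rank ker ∂_1 − rank ∂_2 = (5 − 4) − 0 = 1, and there is no ∂_2, so H_1 ≅ Z.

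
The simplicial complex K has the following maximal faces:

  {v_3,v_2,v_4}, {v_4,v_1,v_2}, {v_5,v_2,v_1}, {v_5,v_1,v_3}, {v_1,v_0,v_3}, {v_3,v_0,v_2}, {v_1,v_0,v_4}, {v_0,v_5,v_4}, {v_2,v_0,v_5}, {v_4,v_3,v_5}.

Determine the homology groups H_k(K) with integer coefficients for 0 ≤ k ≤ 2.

Order the vertices as v_0 < v_1 < v_2 < v_3 < v_4 < v_5. Listing each simplex with vertices in this order, K has dimension 2 with simplices:

  0-simplices (6): [v_0], [v_1], [v_2], [v_3], [v_4], [v_5]
  1-simplices (15): (15 of them)
  2-simplices (10): [v_0,v_1,v_3], [v_0,v_1,v_4], [v_0,v_2,v_3], [v_0,v_2,v_5], [v_0,v_4,v_5], [v_1,v_2,v_4], [v_1,v_2,v_5], [v_1,v_3,v_5], [v_2,v_3,v_4], [v_3,v_4,v_5]

so the chain groups are C_0 ≅ Z^6, C_1 ≅ Z^15, C_2 ≅ Z^10.

The boundary map ∂_1: C_1 → C_0 sends each edge [p,q] (with p < q) to q − p.
This gives a 6×15 integer matrix of rank 5; reducing to Smith normal form yields diagonal entries (1,1,1,1,1).

The boundary map ∂_2: C_2 → C_1 sends each 2-simplex [p,q,r] to [q,r] − [p,r] + [p,q]. For instance
  ∂[v_2,v_3,v_4] = [v_3,v_4] − [v_2,v_4] + [v_2,v_3],
  ∂[v_0,v_4,v_5] = [v_4,v_5] − [v_0,v_5] + [v_0,v_4].
As a 15×10 matrix over Z this has rank 10, with invariant factors (1,1,1,1,1,1,1,1,1,2).

From H_k ≅ ker(∂_k) / im(∂_{k+1}) we obtain:

  H_0: rank C_0 − rank ∂_1 = 6 − 5 = 1, and the invariant factors of ∂_1 are all 1, so H_0 ≅ Z.
  H_1: rank ker ∂_1 − rank ∂_2 = (15 − 5) − 10 = 0, and ∂_2 has invariant factor 2 > 1, so H_1 ≅ Z/2.
  H_2: rank ker ∂_2 − rank ∂_3 = (10 − 10) − 0 = 0, and there is no ∂_3, so H_2 ≅ 0.

As a check, the Euler characteristic is 6 − 15 + 10 = 1, which agrees with 1 − 0 + 0 = 1.
(K is a triangulation of the real projective plane RP^2.)

H_0 = Z,  H_1 = Z/2,  H_2 = 0.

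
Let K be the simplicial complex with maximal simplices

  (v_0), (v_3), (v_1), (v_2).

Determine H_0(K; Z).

Order the vertices as v_0 < v_1 < v_2 < v_3. Listing each simplex with vertices in this order, K has dimension 0 with simplices:

  0-simplices (4): [v_0], [v_1], [v_2], [v_3]

so the chain groups are C_0 ≅ Z^4.

Computing H_k = (kernel of ∂_k) / (image of ∂_{k+1}):

  H_0: rank C_0 − rank ∂_1 = 4 − 0 = 4, and there is no ∂_1, so H_0 ≅ Z^4.

(K is a triangulation of a set of 4 points.)

H_0 = Z^4.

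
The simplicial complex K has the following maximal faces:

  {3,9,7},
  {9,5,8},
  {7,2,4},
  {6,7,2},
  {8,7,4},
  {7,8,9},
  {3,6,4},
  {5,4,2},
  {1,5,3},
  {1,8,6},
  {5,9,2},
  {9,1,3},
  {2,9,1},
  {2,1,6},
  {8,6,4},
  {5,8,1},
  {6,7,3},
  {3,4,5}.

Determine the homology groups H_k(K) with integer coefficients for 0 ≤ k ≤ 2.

Fix the vertex order 1 < 2 < 3 < 4 < 5 < 6 < 7 < 8 < 9 and write every simplex with vertices in increasing order. Then dim K = 2 and the simplices of K are:

  0-simplices (9): [1], [2], [3], [4], [5], [6], [7], [8], [9]
  1-simplices (27): (27 of them)
  2-simplices (18): [1,2,6], [1,2,9], [1,3,5], [1,3,9], [1,5,8], [1,6,8], [2,4,5], [2,4,7], [2,5,9], [2,6,7], [3,4,5], [3,4,6], [3,6,7], [3,7,9], [4,6,8], [4,7,8], [5,8,9], [7,8,9]

so the chain groups are C_0 ≅ Z^9, C_1 ≅ Z^27, C_2 ≅ Z^18.

The boundary map ∂_1: C_1 → C_0 maps an edge to its endpoints' difference, ∂[p,q] = q − p.
The 9×27 boundary matrix has rank 8 and Smith normal form diag(1,1,1,1,1,1,1,1).

Boundary ∂_2: C_2 → C_1 maps a triangle to the signed sum of its edges. For instance
  ∂[3,4,6] = [4,6] − [3,6] + [3,4],
  ∂[3,7,9] = [7,9] − [3,9] + [3,7].
The 27×18 boundary matrix has rank 18 and Smith normal form diag(1,1,1,1,1,1,1,1,1,1,1,1,1,1,1,1,1,2).

From H_k ≅ ker(∂_k) / im(∂_{k+1}) we obtain:

  H_0: rank C_0 − rank ∂_1 = 9 − 8 = 1, and the invariant factors of ∂_1 are all 1, so H_0 = Z.
  H_1: rank ker ∂_1 − rank ∂_2 = (27 − 8) − 18 = 1, and ∂_2 has invariant factor 2 > 1, so H_1 = Z ⊕ Z/2.
  H_2: rank ker ∂_2 − rank ∂_3 = (18 − 18) − 0 = 0, and there is no ∂_3, so H_2 = 0.

H_0 ≅ Z,  H_1 ≅ Z ⊕ Z/2,  H_2 = 0.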